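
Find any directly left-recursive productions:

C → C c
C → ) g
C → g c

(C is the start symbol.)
C → C c: LEFT RECURSIVE (starts with C)
C → ) g: starts with ')'
C → g c: starts with g

The grammar has direct left recursion on: C.

Answer: Yes, C is left-recursive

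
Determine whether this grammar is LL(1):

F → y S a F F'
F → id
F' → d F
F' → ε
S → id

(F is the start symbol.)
No. Predict set conflict for F': { 'd' }

A grammar is LL(1) if for each non-terminal N with multiple productions, the predict sets of those productions are pairwise disjoint, where PREDICT(N → α) = (FIRST(α) \ {ε}) ∪ (FOLLOW(N) if α ⇒* ε).

Relevant sets:
  FOLLOW(F') = { $, 'd' }

For F:
  PREDICT(F → y S a F F') = { 'y' }
  PREDICT(F → id) = { 'id' }
For F':
  PREDICT(F' → d F) = { 'd' }
  PREDICT(F' → ε) = { $, 'd' }
S has a single production, so nothing to check there.

Conflict found: Predict set conflict for F': { 'd' }
The grammar is NOT LL(1).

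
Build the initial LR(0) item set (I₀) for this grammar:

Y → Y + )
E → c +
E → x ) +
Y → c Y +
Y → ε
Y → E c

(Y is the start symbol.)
{ [E → . c +], [E → . x ) +], [Y → . E c], [Y → . Y + )], [Y → . c Y +], [Y → .], [Y' → . Y] }

First, augment the grammar with Y' → Y
I₀ = CLOSURE({ [Y' → . Y] }):
  [Y' → . Y] has the dot before Y: add [Y → . Y + )], [Y → . c Y +], [Y → .], [Y → . E c]
  [Y → . E c] has the dot before E: add [E → . c +], [E → . x ) +]
No further items can be added.

I₀ = { [E → . c +], [E → . x ) +], [Y → . E c], [Y → . Y + )], [Y → . c Y +], [Y → .], [Y' → . Y] }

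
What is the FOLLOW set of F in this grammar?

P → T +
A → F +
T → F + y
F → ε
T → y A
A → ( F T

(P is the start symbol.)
To compute FOLLOW(F), find every occurrence of F on a right-hand side N → α F β: add FIRST(β) \ {ε}, and if β is empty or nullable also add FOLLOW(N). Iterate to a fixed point.

In A → F +: F is followed by '+', add FIRST('+') \ {ε} = { '+' }
In T → F + y: F is followed by '+' y, add FIRST('+' y) \ {ε} = { '+' }
In A → ( F T: F is followed by T, add FIRST(T) \ {ε} = { '+', 'y' }

Taking the union: FOLLOW(F) = { '+', 'y' }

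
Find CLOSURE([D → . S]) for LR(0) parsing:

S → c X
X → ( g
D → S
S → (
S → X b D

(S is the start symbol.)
{ [D → . S], [S → . (], [S → . X b D], [S → . c X], [X → . ( g] }

To compute CLOSURE, for each item [A → α.Bβ] where B is a non-terminal, add [B → .γ] for all productions B → γ; repeat for the newly added items until nothing changes.

Start with: [D → . S]
  [D → . S] has the dot before S: add [S → . c X], [S → . (], [S → . X b D]
  [S → . X b D] has the dot before X: add [X → . ( g]
No further items can be added.

CLOSURE = { [D → . S], [S → . (], [S → . X b D], [S → . c X], [X → . ( g] }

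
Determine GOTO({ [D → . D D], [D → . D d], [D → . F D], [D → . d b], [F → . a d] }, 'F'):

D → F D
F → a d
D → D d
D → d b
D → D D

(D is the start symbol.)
{ [D → . D D], [D → . D d], [D → . F D], [D → . d b], [D → F . D], [F → . a d] }

GOTO(I, 'F') = CLOSURE({ [A → αX.β] : [A → α.Xβ] ∈ I, X = 'F' })

Items with dot before 'F', with the dot advanced:
  [D → . F D] → [D → F . D]
Closure of the advanced items:
  [D → F . D] has the dot before D: add [D → . F D], [D → . D d], [D → . d b], [D → . D D]
  [D → . F D] has the dot before F: add [F → . a d]

GOTO = { [D → . D D], [D → . D d], [D → . F D], [D → . d b], [D → F . D], [F → . a d] }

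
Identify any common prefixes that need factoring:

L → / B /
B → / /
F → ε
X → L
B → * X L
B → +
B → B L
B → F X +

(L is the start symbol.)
Left-factoring is needed when two productions for the same non-terminal
share a common prefix on the right-hand side.

Productions for B:
  B → / /
  B → * X L
  B → +
  B → B L
  B → F X +

No common prefixes found.

Answer: No, left-factoring is not needed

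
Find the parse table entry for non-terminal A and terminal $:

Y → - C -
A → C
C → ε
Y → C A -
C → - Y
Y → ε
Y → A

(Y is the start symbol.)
A → C

To find M[A, $], we find productions for A where $ is in the predict set (PREDICT(N → α) = (FIRST(α) \ {ε}) ∪ (FOLLOW(N) if α ⇒* ε)).

Relevant sets:
  FIRST(C) = { '-', ε }
  FOLLOW(A) = { $, '-' }

A → C: PREDICT = { $, '-' }
  $ is in predict set, so this production goes in M[A, $]

M[A, $] = A → C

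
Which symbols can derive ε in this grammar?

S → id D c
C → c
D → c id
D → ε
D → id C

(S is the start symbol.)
A non-terminal is nullable if it can derive ε (the empty string): either it has an ε-production, or it has a production whose right-hand side consists entirely of nullable non-terminals.

ε-productions: D → ε
So D is immediately nullable.
No further non-terminal can be added: every production for the remaining non-terminals contains a terminal or a non-nullable non-terminal.
Nullable = { 'D' }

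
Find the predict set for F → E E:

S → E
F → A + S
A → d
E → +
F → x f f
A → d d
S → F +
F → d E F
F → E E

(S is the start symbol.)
{ '+' }

PREDICT(F → E E) = (FIRST(RHS) \ {ε}) ∪ (FOLLOW(F) if ε ∈ FIRST(RHS), i.e. RHS ⇒* ε)
FIRST(E) = { '+' }
FIRST(E E) = { '+' }
ε ∉ FIRST(E E), so FOLLOW(F) is not added.
PREDICT(F → E E) = { '+' }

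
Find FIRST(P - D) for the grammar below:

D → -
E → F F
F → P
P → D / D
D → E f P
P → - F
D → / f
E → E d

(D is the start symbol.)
{ '-', '/' }

FIRST sets of the non-terminals involved (from the grammar, by fixed-point iteration):
  FIRST(P) = { '-', '/' }

To compute FIRST(P - D), process the symbols left to right:
Symbol P is a non-terminal. Add FIRST(P) \ {ε} = { '-', '/' }
P is not nullable (ε ∉ FIRST(P)), so stop here.
FIRST(P - D) = { '-', '/' }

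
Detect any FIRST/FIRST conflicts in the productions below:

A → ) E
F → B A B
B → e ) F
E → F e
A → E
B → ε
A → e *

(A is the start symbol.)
Yes. A → ')' E / A → E on { ')' }; A → E / A → e '*' on { 'e' }

A FIRST/FIRST conflict occurs when two productions N → α and N → β for the same non-terminal have FIRST(α) ∩ FIRST(β) ≠ ∅ (with ε ∈ FIRST of a nullable right-hand side, so two nullable alternatives also conflict).

FIRST sets of the non-terminals at (or reachable through a nullable prefix from) the front of some alternative:
  FIRST(E) = { ')', 'e' }

Productions for A:
  A → ) E: FIRST = { ')' }
  A → E: FIRST = { ')', 'e' }
  A → e *: FIRST = { 'e' }
Productions for B:
  B → e ) F: FIRST = { 'e' }
  B → ε: FIRST = { ε }
F, E have only one production, so no FIRST/FIRST conflict is possible there.

Conflict for A: A → ) E and A → E
  Overlap: { ')' }
Conflict for A: A → E and A → e *
  Overlap: { 'e' }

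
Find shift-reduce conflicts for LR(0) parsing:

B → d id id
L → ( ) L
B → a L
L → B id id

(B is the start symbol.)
No shift-reduce conflicts

Augment with B' → B and build the canonical LR(0) collection (I0 = CLOSURE({[B' → . B]}), then GOTO on every symbol after a dot until no new states appear). It has 13 states:
  I0: { [B → . a L], [B → . d id id], [B' → . B] }  — shift
  I1: { [B' → B .] }  — accept
  I2: { [B → . a L], [B → . d id id], [B → a . L], [L → . ( ) L], [L → . B id id] }  — shift
  I3: { [B → d . id id] }  — shift
  I4: { [B → d id . id] }  — shift
  I5: { [B → d id id .] }  — reduce
  I6: { [L → ( . ) L] }  — shift
  I7: { [L → B . id id] }  — shift
  I8: { [B → a L .] }  — reduce
  I9: { [L → B id . id] }  — shift
  I10: { [L → B id id .] }  — reduce
  I11: { [B → . a L], [B → . d id id], [L → ( ) . L], [L → . ( ) L], [L → . B id id] }  — shift
  I12: { [L → ( ) L .] }  — reduce

No state contains both a complete item and a shift item.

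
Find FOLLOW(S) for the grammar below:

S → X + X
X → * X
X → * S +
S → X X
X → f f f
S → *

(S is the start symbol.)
{ $, '+' }

S is the start symbol, so $ ∈ FOLLOW(S).
In X → * S +: S is followed by '+', add FIRST('+') \ {ε} = { '+' }

Taking the union: FOLLOW(S) = { $, '+' }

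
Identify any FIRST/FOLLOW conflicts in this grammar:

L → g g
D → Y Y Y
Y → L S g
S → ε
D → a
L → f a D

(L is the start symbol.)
Nullable non-terminals: S.
S has a nullable alternative but only one production, so nothing to check.

D, L, Y have no nullable alternative, so no FIRST/FOLLOW check is needed there.

No FIRST/FOLLOW conflicts found.

Answer: No FIRST/FOLLOW conflicts.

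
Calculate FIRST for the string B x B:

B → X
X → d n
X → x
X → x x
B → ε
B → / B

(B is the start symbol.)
FIRST sets of the non-terminals involved (from the grammar, by fixed-point iteration):
  FIRST(B) = { '/', 'd', 'x', ε }

To compute FIRST(B x B), process the symbols left to right:
Symbol B is a non-terminal. Add FIRST(B) \ {ε} = { '/', 'd', 'x' }
B is nullable (ε ∈ FIRST(B)), continue to the next symbol.
Symbol x is a terminal. Add 'x' and stop.
FIRST(B x B) = { '/', 'd', 'x' }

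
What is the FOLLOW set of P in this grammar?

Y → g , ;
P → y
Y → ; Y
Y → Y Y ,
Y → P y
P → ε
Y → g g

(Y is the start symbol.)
To compute FOLLOW(P), find every occurrence of P on a right-hand side N → α P β: add FIRST(β) \ {ε}, and if β is empty or nullable also add FOLLOW(N). Iterate to a fixed point.

In Y → P y: P is followed by y, add FIRST(y) \ {ε} = { 'y' }

Taking the union: FOLLOW(P) = { 'y' }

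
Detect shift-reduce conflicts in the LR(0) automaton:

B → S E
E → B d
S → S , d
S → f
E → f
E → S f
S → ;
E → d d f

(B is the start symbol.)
A shift-reduce conflict occurs when an LR(0) state has both:
  - a complete (reduce) item [A → α .] (dot at the end), and
  - a shift item [B → β . c γ] (dot before a terminal).

Augment with B' → B and build the canonical LR(0) collection (I0 = CLOSURE({[B' → . B]}), then GOTO on every symbol after a dot until no new states appear). It has 16 states:
  I0: { [B → . S E], [B' → . B], [S → . ;], [S → . S , d], [S → . f] }  — shift
  I1: { [S → ; .] }  — reduce
  I2: { [B' → B .] }  — accept
  I3: { [B → . S E], [B → S . E], [E → . B d], [E → . S f], [E → . d d f], [E → . f], [S → . ;], [S → . S , d], [S → . f], [S → S . , d] }  — shift
  I4: { [S → f .] }  — reduce
  I5: { [S → S , . d] }  — shift
  I6: { [E → B . d] }  — shift
  I7: { [B → S E .] }  — reduce
  I8: { [B → . S E], [B → S . E], [E → . B d], [E → . S f], [E → . d d f], [E → . f], [E → S . f], [S → . ;], [S → . S , d], [S → . f], [S → S . , d] }  — shift
  I9: { [E → d . d f] }  — shift
  I10: { [E → f .], [S → f .] }  — 2 reduces
  I11: { [E → d d . f] }  — shift
  I12: { [E → d d f .] }  — reduce
  I13: { [E → S f .], [E → f .], [S → f .] }  — 3 reduces
  I14: { [E → B d .] }  — reduce
  I15: { [S → S , d .] }  — reduce

No state contains both a complete item and a shift item.

Answer: No shift-reduce conflicts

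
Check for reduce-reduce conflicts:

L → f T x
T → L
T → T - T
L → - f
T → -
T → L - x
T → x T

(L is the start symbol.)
A reduce-reduce conflict occurs when an LR(0) state has two complete items [A → α .] and [B → β .] — both call for a reduction, and with no lookahead the parser cannot choose between them.

Augment with L' → L and build the canonical LR(0) collection (I0 = CLOSURE({[L' → . L]}), then GOTO on every symbol after a dot until no new states appear). It has 15 states:
  I0: { [L → . - f], [L → . f T x], [L' → . L] }  — shift
  I1: { [L → - . f] }  — shift
  I2: { [L' → L .] }  — accept
  I3: { [L → . - f], [L → . f T x], [L → f . T x], [T → . -], [T → . L - x], [T → . L], [T → . T - T], [T → . x T] }  — shift
  I4: { [L → - . f], [T → - .] }  — shift, reduce
  I5: { [T → L . - x], [T → L .] }  — shift, reduce
  I6: { [L → f T . x], [T → T . - T] }  — shift
  I7: { [L → . - f], [L → . f T x], [T → . -], [T → . L - x], [T → . L], [T → . T - T], [T → . x T], [T → x . T] }  — shift
  I8: { [T → T . - T], [T → x T .] }  — shift, reduce
  I9: { [L → . - f], [L → . f T x], [T → . -], [T → . L - x], [T → . L], [T → . T - T], [T → . x T], [T → T - . T] }  — shift
  I10: { [T → T - T .], [T → T . - T] }  — shift, reduce
  I11: { [L → f T x .] }  — reduce
  I12: { [T → L - . x] }  — shift
  I13: { [T → L - x .] }  — reduce
  I14: { [L → - f .] }  — reduce

No state contains more than one complete item.

Answer: No reduce-reduce conflicts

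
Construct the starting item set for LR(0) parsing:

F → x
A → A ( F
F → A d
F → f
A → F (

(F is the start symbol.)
{ [A → . A ( F], [A → . F (], [F → . A d], [F → . f], [F → . x], [F' → . F] }

First, augment the grammar with F' → F
I₀ = CLOSURE({ [F' → . F] }):
  [F' → . F] has the dot before F: add [F → . x], [F → . A d], [F → . f]
  [F → . A d] has the dot before A: add [A → . A ( F], [A → . F (]
No further items can be added.

I₀ = { [A → . A ( F], [A → . F (], [F → . A d], [F → . f], [F → . x], [F' → . F] }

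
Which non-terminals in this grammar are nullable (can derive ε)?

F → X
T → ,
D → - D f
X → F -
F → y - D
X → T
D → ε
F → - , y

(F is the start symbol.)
{ 'D' }

ε-productions: D → ε
So D is immediately nullable.
No further non-terminal can be added: every production for the remaining non-terminals contains a terminal or a non-nullable non-terminal.
Nullable = { 'D' }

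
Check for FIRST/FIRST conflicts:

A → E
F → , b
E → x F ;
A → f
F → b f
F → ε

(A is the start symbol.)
No FIRST/FIRST conflicts.

A FIRST/FIRST conflict occurs when two productions N → α and N → β for the same non-terminal have FIRST(α) ∩ FIRST(β) ≠ ∅ (with ε ∈ FIRST of a nullable right-hand side, so two nullable alternatives also conflict).

FIRST sets of the non-terminals at (or reachable through a nullable prefix from) the front of some alternative:
  FIRST(E) = { 'x' }

Productions for A:
  A → E: FIRST = { 'x' }
  A → f: FIRST = { 'f' }
Productions for F:
  F → , b: FIRST = { ',' }
  F → b f: FIRST = { 'b' }
  F → ε: FIRST = { ε }
E has only one production, so no FIRST/FIRST conflict is possible there.

All alternatives of each non-terminal have pairwise disjoint FIRST sets.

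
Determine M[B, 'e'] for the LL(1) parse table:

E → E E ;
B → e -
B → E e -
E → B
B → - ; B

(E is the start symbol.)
B → e -, B → E e -

To find M[B, 'e'], we find productions for B where 'e' is in the predict set (PREDICT(N → α) = (FIRST(α) \ {ε}) ∪ (FOLLOW(N) if α ⇒* ε)).

Relevant sets:
  FIRST(E) = { '-', 'e' }

B → e -: PREDICT = { 'e' }
  'e' is in predict set, so this production goes in M[B, 'e']
B → E e -: PREDICT = { '-', 'e' }
  'e' is in predict set, so this production goes in M[B, 'e']
B → - ; B: PREDICT = { '-' }

M[B, 'e'] = B → e -, B → E e -  (a multiply-defined cell — the grammar is not LL(1))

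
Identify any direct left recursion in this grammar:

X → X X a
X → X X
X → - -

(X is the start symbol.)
Yes, X is left-recursive

Direct left recursion occurs when N → N α for some non-terminal N (the right-hand side begins with the left-hand side itself).

X → X X a: LEFT RECURSIVE (starts with X)
X → X X: LEFT RECURSIVE (starts with X)
X → - -: starts with '-'

The grammar has direct left recursion on: X.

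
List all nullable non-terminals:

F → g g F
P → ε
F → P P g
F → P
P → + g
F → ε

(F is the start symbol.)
A non-terminal is nullable if it can derive ε (the empty string): either it has an ε-production, or it has a production whose right-hand side consists entirely of nullable non-terminals.

ε-productions: P → ε, F → ε
So P, F are immediately nullable.
Every non-terminal is now nullable.
Nullable = { 'F', 'P' }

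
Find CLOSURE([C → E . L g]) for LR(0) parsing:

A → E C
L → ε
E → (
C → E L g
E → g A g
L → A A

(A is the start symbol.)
{ [A → . E C], [C → E . L g], [E → . (], [E → . g A g], [L → . A A], [L → .] }

Start with: [C → E . L g]
  [C → E . L g] has the dot before L: add [L → .], [L → . A A]
  [L → . A A] has the dot before A: add [A → . E C]
  [A → . E C] has the dot before E: add [E → . (], [E → . g A g]
No further items can be added.

CLOSURE = { [A → . E C], [C → E . L g], [E → . (], [E → . g A g], [L → . A A], [L → .] }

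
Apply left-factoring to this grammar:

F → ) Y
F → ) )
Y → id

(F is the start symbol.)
F → ) F'
F' → Y
F' → )
Y → id

Left-factoring transforms A → αβ₁ | αβ₂ into A → αA' and A' → β₁ | β₂
(α is the longest common prefix among the alternatives). Repeat until
no nonterminal has two alternatives with a common prefix.

Round 1: F has alternatives sharing prefix ')'. Introduce F': F → ) F'
  Add: F' → Y
  Add: F' → )

No remaining common prefixes — done.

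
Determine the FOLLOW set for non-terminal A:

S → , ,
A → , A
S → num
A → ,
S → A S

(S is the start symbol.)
{ ',', 'num' }

To compute FOLLOW(A), find every occurrence of A on a right-hand side N → α A β: add FIRST(β) \ {ε}, and if β is empty or nullable also add FOLLOW(N). Iterate to a fixed point.

In A → , A: A is at the end; this adds FOLLOW(A) to itself — nothing new
In S → A S: A is followed by S, add FIRST(S) \ {ε} = { ',', 'num' }

Taking the union: FOLLOW(A) = { ',', 'num' }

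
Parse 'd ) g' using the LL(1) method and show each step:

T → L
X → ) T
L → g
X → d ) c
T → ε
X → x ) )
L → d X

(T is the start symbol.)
LL(1) parsing maintains a stack (initially the start symbol over $) and the input. At each step: if the stack top is a terminal, match it against the current input token; if it is a non-terminal N, replace it with the RHS of M[N, lookahead] (the unique production whose predict set contains the lookahead).

Stack is shown with the top on the left.

Stack  Input    Action
----------------------
T $    d ) g $  output T → L
L $    d ) g $  output L → d X
d X $  d ) g $  match 'd'
X $    ) g $    output X → ) T
) T $  ) g $    match ')'
T $    g $      output T → L
L $    g $      output L → g
g $    g $      match 'g'
$      $        accept

The string is accepted.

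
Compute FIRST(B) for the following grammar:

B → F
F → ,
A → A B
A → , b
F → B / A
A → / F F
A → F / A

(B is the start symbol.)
FIRST sets of the other non-terminals involved (by the same procedure, iterated to a fixed point):
  FIRST(F) = { ',' }

From B → F:
  - F is a non-terminal: add FIRST(F) \ {ε} = { ',' }
    F is not nullable, so stop

Collecting: FIRST(B) = { ',' }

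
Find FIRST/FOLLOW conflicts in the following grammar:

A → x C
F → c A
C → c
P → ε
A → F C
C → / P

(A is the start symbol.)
Nullable non-terminals: P.
P has a nullable alternative but only one production, so nothing to check.

A, C, F have no nullable alternative, so no FIRST/FOLLOW check is needed there.

No FIRST/FOLLOW conflicts found.

Answer: No FIRST/FOLLOW conflicts.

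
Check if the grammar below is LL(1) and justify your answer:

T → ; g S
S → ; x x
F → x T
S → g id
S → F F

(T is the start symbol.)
Relevant sets:
  FIRST(F) = { 'x' }

For S:
  PREDICT(S → ';' x x) = { ';' }
  PREDICT(S → g id) = { 'g' }
  PREDICT(S → F F) = { 'x' }
T, F have a single production, so nothing to check there.

All predict sets are disjoint. The grammar IS LL(1).

Answer: Yes, the grammar is LL(1).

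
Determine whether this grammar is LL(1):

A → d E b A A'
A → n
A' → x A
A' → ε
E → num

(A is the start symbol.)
A grammar is LL(1) if for each non-terminal N with multiple productions, the predict sets of those productions are pairwise disjoint, where PREDICT(N → α) = (FIRST(α) \ {ε}) ∪ (FOLLOW(N) if α ⇒* ε).

Relevant sets:
  FOLLOW(A') = { $, 'x' }

For A:
  PREDICT(A → d E b A A') = { 'd' }
  PREDICT(A → n) = { 'n' }
For A':
  PREDICT(A' → x A) = { 'x' }
  PREDICT(A' → ε) = { $, 'x' }
E has a single production, so nothing to check there.

Conflict found: Predict set conflict for A': { 'x' }
The grammar is NOT LL(1).

Answer: No. Predict set conflict for A': { 'x' }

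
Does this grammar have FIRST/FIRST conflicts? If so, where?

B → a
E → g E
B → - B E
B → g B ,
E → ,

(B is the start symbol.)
A FIRST/FIRST conflict occurs when two productions N → α and N → β for the same non-terminal have FIRST(α) ∩ FIRST(β) ≠ ∅ (with ε ∈ FIRST of a nullable right-hand side, so two nullable alternatives also conflict).

Productions for B:
  B → a: FIRST = { 'a' }
  B → - B E: FIRST = { '-' }
  B → g B ,: FIRST = { 'g' }
Productions for E:
  E → g E: FIRST = { 'g' }
  E → ,: FIRST = { ',' }

All alternatives of each non-terminal have pairwise disjoint FIRST sets.

Answer: No FIRST/FIRST conflicts.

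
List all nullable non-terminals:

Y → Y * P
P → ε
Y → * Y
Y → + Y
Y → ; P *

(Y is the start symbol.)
{ 'P' }

A non-terminal is nullable if it can derive ε (the empty string): either it has an ε-production, or it has a production whose right-hand side consists entirely of nullable non-terminals.

ε-productions: P → ε
So P is immediately nullable.
No further non-terminal can be added: every production for the remaining non-terminals contains a terminal or a non-nullable non-terminal.
Nullable = { 'P' }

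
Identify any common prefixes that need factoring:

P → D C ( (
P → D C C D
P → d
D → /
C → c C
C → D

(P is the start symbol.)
Yes, P has productions with common prefix 'D C'

Left-factoring is needed when two productions for the same non-terminal
share a common prefix on the right-hand side.

Productions for P:
  P → D C ( (
  P → D C C D
  P → d
Productions for C:
  C → c C
  C → D

Found common prefix 'D C' in productions for P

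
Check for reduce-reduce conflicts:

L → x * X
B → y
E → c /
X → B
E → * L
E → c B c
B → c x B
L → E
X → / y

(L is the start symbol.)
No reduce-reduce conflicts

A reduce-reduce conflict occurs when an LR(0) state has two complete items [A → α .] and [B → β .] — both call for a reduction, and with no lookahead the parser cannot choose between them.

Augment with L' → L and build the canonical LR(0) collection (I0 = CLOSURE({[L' → . L]}), then GOTO on every symbol after a dot until no new states appear). It has 19 states:
  I0: { [E → . * L], [E → . c /], [E → . c B c], [L → . E], [L → . x * X], [L' → . L] }  — shift
  I1: { [E → * . L], [E → . * L], [E → . c /], [E → . c B c], [L → . E], [L → . x * X] }  — shift
  I2: { [L → E .] }  — reduce
  I3: { [L' → L .] }  — accept
  I4: { [B → . c x B], [B → . y], [E → c . /], [E → c . B c] }  — shift
  I5: { [L → x . * X] }  — shift
  I6: { [B → . c x B], [B → . y], [L → x * . X], [X → . / y], [X → . B] }  — shift
  I7: { [X → / . y] }  — shift
  I8: { [X → B .] }  — reduce
  I9: { [L → x * X .] }  — reduce
  I10: { [B → c . x B] }  — shift
  I11: { [B → y .] }  — reduce
  I12: { [B → . c x B], [B → . y], [B → c x . B] }  — shift
  I13: { [B → c x B .] }  — reduce
  I14: { [X → / y .] }  — reduce
  I15: { [E → c / .] }  — reduce
  I16: { [E → c B . c] }  — shift
  I17: { [E → c B c .] }  — reduce
  I18: { [E → * L .] }  — reduce

No state contains more than one complete item.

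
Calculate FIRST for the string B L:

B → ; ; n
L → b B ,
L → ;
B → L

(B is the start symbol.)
FIRST sets of the non-terminals involved (from the grammar, by fixed-point iteration):
  FIRST(B) = { ';', 'b' }

To compute FIRST(B L), process the symbols left to right:
Symbol B is a non-terminal. Add FIRST(B) \ {ε} = { ';', 'b' }
B is not nullable (ε ∉ FIRST(B)), so stop here.
FIRST(B L) = { ';', 'b' }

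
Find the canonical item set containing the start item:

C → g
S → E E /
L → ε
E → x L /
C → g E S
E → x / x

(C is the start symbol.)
First, augment the grammar with C' → C
I₀ = CLOSURE({ [C' → . C] }):
  [C' → . C] has the dot before C: add [C → . g], [C → . g E S]
No further items can be added.

I₀ = { [C → . g E S], [C → . g], [C' → . C] }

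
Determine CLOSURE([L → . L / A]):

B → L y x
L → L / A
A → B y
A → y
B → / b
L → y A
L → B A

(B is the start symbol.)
{ [B → . / b], [B → . L y x], [L → . B A], [L → . L / A], [L → . y A] }

Start with: [L → . L / A]
  [L → . L / A] has the dot before L: add [L → . y A], [L → . B A]
  [L → . B A] has the dot before B: add [B → . L y x], [B → . / b]
No further items can be added.

CLOSURE = { [B → . / b], [B → . L y x], [L → . B A], [L → . L / A], [L → . y A] }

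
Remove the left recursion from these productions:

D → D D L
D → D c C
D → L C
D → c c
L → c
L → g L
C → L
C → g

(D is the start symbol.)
D is directly left-recursive. The standard transformation for
  A → A α₁ | ... | A α_m | β₁ | ... | β_n
is
  A  → β₁ A' | ... | β_n A'
  A' → α₁ A' | ... | α_m A' | ε

D → L C becomes D → L C D'
D → c c becomes D → c c D'
D → D D L becomes D' → D L D'
D → D c C becomes D' → c C D'
Add D' → ε

Productions for other non-terminals are unchanged:
  L → c
  L → g L
  C → L
  C → g

Resulting grammar:
D → L C D'
D → c c D'
D' → D L D'
D' → c C D'
D' → ε
L → c
L → g L
C → L
C → g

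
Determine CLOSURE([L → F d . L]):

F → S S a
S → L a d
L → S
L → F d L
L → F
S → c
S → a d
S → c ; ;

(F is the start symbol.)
{ [F → . S S a], [L → . F d L], [L → . F], [L → . S], [L → F d . L], [S → . L a d], [S → . a d], [S → . c ; ;], [S → . c] }

To compute CLOSURE, for each item [A → α.Bβ] where B is a non-terminal, add [B → .γ] for all productions B → γ; repeat for the newly added items until nothing changes.

Start with: [L → F d . L]
  [L → F d . L] has the dot before L: add [L → . S], [L → . F d L], [L → . F]
  [L → . S] has the dot before S: add [S → . L a d], [S → . c], [S → . a d], [S → . c ; ;]
  [L → . F d L] has the dot before F: add [F → . S S a]
No further items can be added.

CLOSURE = { [F → . S S a], [L → . F d L], [L → . F], [L → . S], [L → F d . L], [S → . L a d], [S → . a d], [S → . c ; ;], [S → . c] }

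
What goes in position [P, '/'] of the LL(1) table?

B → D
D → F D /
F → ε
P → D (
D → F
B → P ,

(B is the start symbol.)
P → D (

To find M[P, '/'], we find productions for P where '/' is in the predict set (PREDICT(N → α) = (FIRST(α) \ {ε}) ∪ (FOLLOW(N) if α ⇒* ε)).

Relevant sets:
  FIRST(D) = { '/', ε }

P → D (: PREDICT = { '(', '/' }
  '/' is in predict set, so this production goes in M[P, '/']

M[P, '/'] = P → D (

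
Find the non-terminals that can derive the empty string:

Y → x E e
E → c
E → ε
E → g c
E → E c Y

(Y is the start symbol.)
{ 'E' }

A non-terminal is nullable if it can derive ε (the empty string): either it has an ε-production, or it has a production whose right-hand side consists entirely of nullable non-terminals.

ε-productions: E → ε
So E is immediately nullable.
No further non-terminal can be added: every production for the remaining non-terminals contains a terminal or a non-nullable non-terminal.
Nullable = { 'E' }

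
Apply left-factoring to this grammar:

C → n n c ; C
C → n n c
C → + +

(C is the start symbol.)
C → n n c C'
C' → ; C
C' → ε
C → + +

Left-factoring transforms A → αβ₁ | αβ₂ into A → αA' and A' → β₁ | β₂
(α is the longest common prefix among the alternatives). Repeat until
no nonterminal has two alternatives with a common prefix.

Round 1: C has alternatives sharing prefix 'n n c'. Introduce C': C → n n c C'
  Add: C' → ; C
  Add: C' → ε

No remaining common prefixes — done.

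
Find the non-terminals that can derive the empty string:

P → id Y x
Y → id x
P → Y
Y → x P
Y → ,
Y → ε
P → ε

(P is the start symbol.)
A non-terminal is nullable if it can derive ε (the empty string): either it has an ε-production, or it has a production whose right-hand side consists entirely of nullable non-terminals.

ε-productions: Y → ε, P → ε
So Y, P are immediately nullable.
Every non-terminal is now nullable.
Nullable = { 'P', 'Y' }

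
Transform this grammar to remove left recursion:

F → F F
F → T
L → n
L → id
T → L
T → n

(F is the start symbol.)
F is directly left-recursive. The standard transformation for
  A → A α₁ | ... | A α_m | β₁ | ... | β_n
is
  A  → β₁ A' | ... | β_n A'
  A' → α₁ A' | ... | α_m A' | ε

F → T becomes F → T F'
F → F F becomes F' → F F'
Add F' → ε

Productions for other non-terminals are unchanged:
  L → n
  L → id
  T → L
  T → n

Resulting grammar:
F → T F'
F' → F F'
F' → ε
L → n
L → id
T → L
T → n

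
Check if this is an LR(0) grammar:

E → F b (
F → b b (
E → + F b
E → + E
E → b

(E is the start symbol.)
No. Shift-reduce conflict between [E → b .] and [F → b . b (]

A grammar is LR(0) if no state in the canonical LR(0) collection has:
  - both a shift item (dot before a terminal) and a complete item (shift-reduce conflict), or
  - two or more complete items (reduce-reduce conflict; the accept item [E' → E .] counts as a complete item here).

Augment with E' → E and build the canonical LR(0) collection (I0 = CLOSURE({[E' → . E]}), then GOTO on every symbol after a dot until no new states appear). It has 12 states:
  I0: { [E → . + E], [E → . + F b], [E → . F b (], [E → . b], [E' → . E], [F → . b b (] }  — shift
  I1: { [E → + . E], [E → + . F b], [E → . + E], [E → . + F b], [E → . F b (], [E → . b], [F → . b b (] }  — shift
  I2: { [E' → E .] }  — accept
  I3: { [E → F . b (] }  — shift
  I4: { [E → b .], [F → b . b (] }  — shift, reduce
  I5: { [F → b b . (] }  — shift
  I6: { [F → b b ( .] }  — reduce
  I7: { [E → F b . (] }  — shift
  I8: { [E → F b ( .] }  — reduce
  I9: { [E → + E .] }  — reduce
  I10: { [E → + F . b], [E → F . b (] }  — shift
  I11: { [E → + F b .], [E → F b . (] }  — shift, reduce

Conflict in state I4:
  Shift-reduce conflict between [E → b .] and [F → b . b (]
So the grammar is NOT LR(0).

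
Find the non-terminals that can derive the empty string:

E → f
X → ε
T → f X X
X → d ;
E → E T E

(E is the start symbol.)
{ 'X' }

A non-terminal is nullable if it can derive ε (the empty string): either it has an ε-production, or it has a production whose right-hand side consists entirely of nullable non-terminals.

ε-productions: X → ε
So X is immediately nullable.
No further non-terminal can be added: every production for the remaining non-terminals contains a terminal or a non-nullable non-terminal.
Nullable = { 'X' }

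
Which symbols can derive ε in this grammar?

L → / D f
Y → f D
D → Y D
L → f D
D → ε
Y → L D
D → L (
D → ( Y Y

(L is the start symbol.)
A non-terminal is nullable if it can derive ε (the empty string): either it has an ε-production, or it has a production whose right-hand side consists entirely of nullable non-terminals.

ε-productions: D → ε
So D is immediately nullable.
No further non-terminal can be added: every production for the remaining non-terminals contains a terminal or a non-nullable non-terminal.
Nullable = { 'D' }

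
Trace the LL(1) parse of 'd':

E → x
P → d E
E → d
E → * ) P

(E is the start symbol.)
Stack is shown with the top on the left.

Stack  Input  Action
--------------------
E $    d $    output E → d
d $    d $    match 'd'
$      $      accept

The string is accepted.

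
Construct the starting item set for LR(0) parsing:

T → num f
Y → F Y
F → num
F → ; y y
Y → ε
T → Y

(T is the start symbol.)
First, augment the grammar with T' → T
I₀ = CLOSURE({ [T' → . T] }):
  [T' → . T] has the dot before T: add [T → . num f], [T → . Y]
  [T → . Y] has the dot before Y: add [Y → . F Y], [Y → .]
  [Y → . F Y] has the dot before F: add [F → . num], [F → . ; y y]
No further items can be added.

I₀ = { [F → . ; y y], [F → . num], [T → . Y], [T → . num f], [T' → . T], [Y → . F Y], [Y → .] }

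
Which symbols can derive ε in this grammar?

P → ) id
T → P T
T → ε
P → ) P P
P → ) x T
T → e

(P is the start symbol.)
A non-terminal is nullable if it can derive ε (the empty string): either it has an ε-production, or it has a production whose right-hand side consists entirely of nullable non-terminals.

ε-productions: T → ε
So T is immediately nullable.
No further non-terminal can be added: every production for the remaining non-terminals contains a terminal or a non-nullable non-terminal.
Nullable = { 'T' }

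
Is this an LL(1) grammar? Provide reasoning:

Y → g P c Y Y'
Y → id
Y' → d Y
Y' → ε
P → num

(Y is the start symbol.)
Relevant sets:
  FOLLOW(Y') = { $, 'd' }

For Y:
  PREDICT(Y → g P c Y Y') = { 'g' }
  PREDICT(Y → id) = { 'id' }
For Y':
  PREDICT(Y' → d Y) = { 'd' }
  PREDICT(Y' → ε) = { $, 'd' }
P has a single production, so nothing to check there.

Conflict found: Predict set conflict for Y': { 'd' }
The grammar is NOT LL(1).

Answer: No. Predict set conflict for Y': { 'd' }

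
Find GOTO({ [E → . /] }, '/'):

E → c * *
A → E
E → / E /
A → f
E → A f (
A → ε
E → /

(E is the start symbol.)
GOTO(I, '/') = CLOSURE({ [A → αX.β] : [A → α.Xβ] ∈ I, X = '/' })

Items with dot before '/', with the dot advanced:
  [E → . /] → [E → / .]
Closure adds nothing (no advanced item has the dot before a non-terminal).

GOTO = { [E → / .] }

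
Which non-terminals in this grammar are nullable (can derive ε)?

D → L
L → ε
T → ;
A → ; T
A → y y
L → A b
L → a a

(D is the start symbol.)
{ 'D', 'L' }

A non-terminal is nullable if it can derive ε (the empty string): either it has an ε-production, or it has a production whose right-hand side consists entirely of nullable non-terminals.

ε-productions: L → ε
So L is immediately nullable.
D → L: every symbol on the right is nullable, so D is nullable too.
No further non-terminal can be added: every production for the remaining non-terminals contains a terminal or a non-nullable non-terminal.
Nullable = { 'D', 'L' }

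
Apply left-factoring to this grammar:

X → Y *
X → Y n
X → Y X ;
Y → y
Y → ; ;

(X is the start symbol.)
X → Y X'
X' → *
X' → n
X' → X ;
Y → y
Y → ; ;

Left-factoring transforms A → αβ₁ | αβ₂ into A → αA' and A' → β₁ | β₂
(α is the longest common prefix among the alternatives). Repeat until
no nonterminal has two alternatives with a common prefix.

Round 1: X has alternatives sharing prefix 'Y'. Introduce X': X → Y X'
  Add: X' → *
  Add: X' → n
  Add: X' → X ;

No remaining common prefixes — done.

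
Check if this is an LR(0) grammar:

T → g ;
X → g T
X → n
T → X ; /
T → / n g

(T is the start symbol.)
Yes, the grammar is LR(0)

A grammar is LR(0) if no state in the canonical LR(0) collection has:
  - both a shift item (dot before a terminal) and a complete item (shift-reduce conflict), or
  - two or more complete items (reduce-reduce conflict; the accept item [T' → T .] counts as a complete item here).

Augment with T' → T and build the canonical LR(0) collection (I0 = CLOSURE({[T' → . T]}), then GOTO on every symbol after a dot until no new states appear). It has 12 states:
  I0: { [T → . / n g], [T → . X ; /], [T → . g ;], [T' → . T], [X → . g T], [X → . n] }  — shift
  I1: { [T → / . n g] }  — shift
  I2: { [T' → T .] }  — accept
  I3: { [T → X . ; /] }  — shift
  I4: { [T → . / n g], [T → . X ; /], [T → . g ;], [T → g . ;], [X → . g T], [X → . n], [X → g . T] }  — shift
  I5: { [X → n .] }  — reduce
  I6: { [T → g ; .] }  — reduce
  I7: { [X → g T .] }  — reduce
  I8: { [T → X ; . /] }  — shift
  I9: { [T → X ; / .] }  — reduce
  I10: { [T → / n . g] }  — shift
  I11: { [T → / n g .] }  — reduce

Every state is either a pure shift/goto state or contains exactly one complete item and nothing to shift — no conflicts. The grammar is LR(0).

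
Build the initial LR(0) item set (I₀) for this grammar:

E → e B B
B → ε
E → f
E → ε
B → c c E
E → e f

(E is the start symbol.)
{ [E → . e B B], [E → . e f], [E → . f], [E → .], [E' → . E] }

First, augment the grammar with E' → E
I₀ = CLOSURE({ [E' → . E] }):
  [E' → . E] has the dot before E: add [E → . e B B], [E → . f], [E → .], [E → . e f]
No further items can be added.

I₀ = { [E → . e B B], [E → . e f], [E → . f], [E → .], [E' → . E] }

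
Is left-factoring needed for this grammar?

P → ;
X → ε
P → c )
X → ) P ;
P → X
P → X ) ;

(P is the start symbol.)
Yes, P has productions with common prefix 'X'

Left-factoring is needed when two productions for the same non-terminal
share a common prefix on the right-hand side.

Productions for P:
  P → ;
  P → c )
  P → X
  P → X ) ;
Productions for X:
  X → ε
  X → ) P ;

Found common prefix 'X' in productions for P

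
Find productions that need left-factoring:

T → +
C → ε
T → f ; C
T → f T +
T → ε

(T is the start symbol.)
Yes, T has productions with common prefix 'f'

Left-factoring is needed when two productions for the same non-terminal
share a common prefix on the right-hand side.

Productions for T:
  T → +
  T → f ; C
  T → f T +
  T → ε

Found common prefix 'f' in productions for T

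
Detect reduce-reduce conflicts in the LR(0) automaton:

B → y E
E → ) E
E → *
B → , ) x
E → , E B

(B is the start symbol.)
Augment with B' → B and build the canonical LR(0) collection (I0 = CLOSURE({[B' → . B]}), then GOTO on every symbol after a dot until no new states appear). It has 13 states:
  I0: { [B → . , ) x], [B → . y E], [B' → . B] }  — shift
  I1: { [B → , . ) x] }  — shift
  I2: { [B' → B .] }  — accept
  I3: { [B → y . E], [E → . ) E], [E → . *], [E → . , E B] }  — shift
  I4: { [E → ) . E], [E → . ) E], [E → . *], [E → . , E B] }  — shift
  I5: { [E → * .] }  — reduce
  I6: { [E → , . E B], [E → . ) E], [E → . *], [E → . , E B] }  — shift
  I7: { [B → y E .] }  — reduce
  I8: { [B → . , ) x], [B → . y E], [E → , E . B] }  — shift
  I9: { [E → , E B .] }  — reduce
  I10: { [E → ) E .] }  — reduce
  I11: { [B → , ) . x] }  — shift
  I12: { [B → , ) x .] }  — reduce

No state contains more than one complete item.

Answer: No reduce-reduce conflicts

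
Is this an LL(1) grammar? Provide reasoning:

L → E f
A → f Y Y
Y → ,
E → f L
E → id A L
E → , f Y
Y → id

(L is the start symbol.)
A grammar is LL(1) if for each non-terminal N with multiple productions, the predict sets of those productions are pairwise disjoint, where PREDICT(N → α) = (FIRST(α) \ {ε}) ∪ (FOLLOW(N) if α ⇒* ε).

For Y:
  PREDICT(Y → ',') = { ',' }
  PREDICT(Y → id) = { 'id' }
For E:
  PREDICT(E → f L) = { 'f' }
  PREDICT(E → id A L) = { 'id' }
  PREDICT(E → ',' f Y) = { ',' }
L, A have a single production, so nothing to check there.

All predict sets are disjoint. The grammar IS LL(1).

Answer: Yes, the grammar is LL(1).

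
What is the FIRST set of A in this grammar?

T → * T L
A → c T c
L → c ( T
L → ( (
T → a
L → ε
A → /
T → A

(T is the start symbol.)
From A → c T c:
  - c is a terminal: add 'c' and stop
From A → /:
  - '/' is a terminal: add '/' and stop

Collecting: FIRST(A) = { '/', 'c' }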